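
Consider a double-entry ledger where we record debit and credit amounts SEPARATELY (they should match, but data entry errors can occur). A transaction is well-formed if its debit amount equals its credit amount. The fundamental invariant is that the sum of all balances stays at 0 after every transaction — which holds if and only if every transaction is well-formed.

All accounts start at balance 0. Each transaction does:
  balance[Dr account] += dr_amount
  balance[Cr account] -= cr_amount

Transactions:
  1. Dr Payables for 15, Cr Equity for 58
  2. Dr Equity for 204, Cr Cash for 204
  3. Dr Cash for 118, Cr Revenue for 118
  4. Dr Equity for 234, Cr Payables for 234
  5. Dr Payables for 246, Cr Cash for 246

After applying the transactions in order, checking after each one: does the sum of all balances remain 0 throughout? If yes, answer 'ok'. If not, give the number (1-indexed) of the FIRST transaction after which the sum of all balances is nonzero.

Answer: 1

Derivation:
After txn 1: dr=15 cr=58 sum_balances=-43
After txn 2: dr=204 cr=204 sum_balances=-43
After txn 3: dr=118 cr=118 sum_balances=-43
After txn 4: dr=234 cr=234 sum_balances=-43
After txn 5: dr=246 cr=246 sum_balances=-43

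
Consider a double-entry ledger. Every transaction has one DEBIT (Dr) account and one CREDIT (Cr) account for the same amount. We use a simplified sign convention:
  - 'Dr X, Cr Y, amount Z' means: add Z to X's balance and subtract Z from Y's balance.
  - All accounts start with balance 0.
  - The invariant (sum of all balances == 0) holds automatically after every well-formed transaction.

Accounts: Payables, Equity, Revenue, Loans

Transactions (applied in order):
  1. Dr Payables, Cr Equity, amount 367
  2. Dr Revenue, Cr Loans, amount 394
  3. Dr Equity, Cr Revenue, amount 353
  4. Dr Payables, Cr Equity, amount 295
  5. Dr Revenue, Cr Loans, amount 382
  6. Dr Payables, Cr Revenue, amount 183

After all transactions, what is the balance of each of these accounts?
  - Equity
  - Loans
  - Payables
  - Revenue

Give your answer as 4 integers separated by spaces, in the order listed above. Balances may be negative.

After txn 1 (Dr Payables, Cr Equity, amount 367): Equity=-367 Payables=367
After txn 2 (Dr Revenue, Cr Loans, amount 394): Equity=-367 Loans=-394 Payables=367 Revenue=394
After txn 3 (Dr Equity, Cr Revenue, amount 353): Equity=-14 Loans=-394 Payables=367 Revenue=41
After txn 4 (Dr Payables, Cr Equity, amount 295): Equity=-309 Loans=-394 Payables=662 Revenue=41
After txn 5 (Dr Revenue, Cr Loans, amount 382): Equity=-309 Loans=-776 Payables=662 Revenue=423
After txn 6 (Dr Payables, Cr Revenue, amount 183): Equity=-309 Loans=-776 Payables=845 Revenue=240

Answer: -309 -776 845 240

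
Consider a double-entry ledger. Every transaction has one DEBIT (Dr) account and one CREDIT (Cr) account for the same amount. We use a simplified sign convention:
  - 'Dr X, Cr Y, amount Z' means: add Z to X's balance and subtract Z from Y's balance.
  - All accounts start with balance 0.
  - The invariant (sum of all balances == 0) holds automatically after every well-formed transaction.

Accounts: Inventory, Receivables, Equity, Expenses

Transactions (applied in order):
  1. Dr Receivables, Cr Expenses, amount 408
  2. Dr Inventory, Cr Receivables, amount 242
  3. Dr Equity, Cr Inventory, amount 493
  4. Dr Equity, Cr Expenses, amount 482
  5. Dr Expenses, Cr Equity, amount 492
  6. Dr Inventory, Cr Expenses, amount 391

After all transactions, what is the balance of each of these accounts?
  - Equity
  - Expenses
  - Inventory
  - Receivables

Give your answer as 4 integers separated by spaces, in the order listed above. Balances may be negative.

Answer: 483 -789 140 166

Derivation:
After txn 1 (Dr Receivables, Cr Expenses, amount 408): Expenses=-408 Receivables=408
After txn 2 (Dr Inventory, Cr Receivables, amount 242): Expenses=-408 Inventory=242 Receivables=166
After txn 3 (Dr Equity, Cr Inventory, amount 493): Equity=493 Expenses=-408 Inventory=-251 Receivables=166
After txn 4 (Dr Equity, Cr Expenses, amount 482): Equity=975 Expenses=-890 Inventory=-251 Receivables=166
After txn 5 (Dr Expenses, Cr Equity, amount 492): Equity=483 Expenses=-398 Inventory=-251 Receivables=166
After txn 6 (Dr Inventory, Cr Expenses, amount 391): Equity=483 Expenses=-789 Inventory=140 Receivables=166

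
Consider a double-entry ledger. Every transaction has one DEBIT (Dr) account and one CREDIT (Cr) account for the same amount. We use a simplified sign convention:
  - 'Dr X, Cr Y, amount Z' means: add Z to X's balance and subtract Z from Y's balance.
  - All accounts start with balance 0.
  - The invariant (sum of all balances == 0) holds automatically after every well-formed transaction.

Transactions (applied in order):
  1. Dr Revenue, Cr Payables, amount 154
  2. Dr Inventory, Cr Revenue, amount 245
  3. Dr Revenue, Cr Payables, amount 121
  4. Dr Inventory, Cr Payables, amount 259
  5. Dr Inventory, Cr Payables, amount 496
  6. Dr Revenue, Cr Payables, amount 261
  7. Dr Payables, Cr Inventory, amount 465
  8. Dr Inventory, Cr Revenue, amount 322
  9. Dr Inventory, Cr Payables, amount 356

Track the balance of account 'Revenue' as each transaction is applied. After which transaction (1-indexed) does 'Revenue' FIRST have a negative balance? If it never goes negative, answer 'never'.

After txn 1: Revenue=154
After txn 2: Revenue=-91

Answer: 2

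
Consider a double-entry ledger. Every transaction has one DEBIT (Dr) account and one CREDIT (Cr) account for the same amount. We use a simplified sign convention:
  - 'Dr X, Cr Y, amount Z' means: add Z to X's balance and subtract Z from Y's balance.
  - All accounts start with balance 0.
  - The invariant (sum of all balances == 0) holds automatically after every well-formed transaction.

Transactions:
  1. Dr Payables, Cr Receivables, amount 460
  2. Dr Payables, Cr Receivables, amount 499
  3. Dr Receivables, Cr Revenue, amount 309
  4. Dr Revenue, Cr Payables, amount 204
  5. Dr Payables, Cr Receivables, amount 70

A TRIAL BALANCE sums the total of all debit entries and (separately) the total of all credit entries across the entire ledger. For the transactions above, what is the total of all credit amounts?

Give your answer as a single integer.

Answer: 1542

Derivation:
Txn 1: credit+=460
Txn 2: credit+=499
Txn 3: credit+=309
Txn 4: credit+=204
Txn 5: credit+=70
Total credits = 1542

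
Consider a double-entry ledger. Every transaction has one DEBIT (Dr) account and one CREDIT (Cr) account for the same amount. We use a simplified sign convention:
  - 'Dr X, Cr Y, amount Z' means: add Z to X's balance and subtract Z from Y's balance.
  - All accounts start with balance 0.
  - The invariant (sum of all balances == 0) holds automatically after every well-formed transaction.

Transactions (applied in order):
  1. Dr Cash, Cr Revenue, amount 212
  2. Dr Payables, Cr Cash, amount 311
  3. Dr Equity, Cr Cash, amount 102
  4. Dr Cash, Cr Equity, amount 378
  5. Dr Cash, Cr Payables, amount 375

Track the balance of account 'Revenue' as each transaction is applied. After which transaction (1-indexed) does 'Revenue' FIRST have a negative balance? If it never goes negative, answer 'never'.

After txn 1: Revenue=-212

Answer: 1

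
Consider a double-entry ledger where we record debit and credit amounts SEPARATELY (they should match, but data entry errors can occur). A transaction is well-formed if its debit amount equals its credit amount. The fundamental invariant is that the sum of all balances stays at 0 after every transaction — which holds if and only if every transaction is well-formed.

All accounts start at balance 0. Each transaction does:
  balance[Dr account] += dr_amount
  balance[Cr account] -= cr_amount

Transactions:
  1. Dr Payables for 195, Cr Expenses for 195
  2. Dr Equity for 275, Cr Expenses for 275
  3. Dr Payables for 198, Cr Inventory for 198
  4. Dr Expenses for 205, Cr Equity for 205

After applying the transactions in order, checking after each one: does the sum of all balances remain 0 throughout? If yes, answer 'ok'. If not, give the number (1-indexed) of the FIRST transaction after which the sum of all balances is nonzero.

Answer: ok

Derivation:
After txn 1: dr=195 cr=195 sum_balances=0
After txn 2: dr=275 cr=275 sum_balances=0
After txn 3: dr=198 cr=198 sum_balances=0
After txn 4: dr=205 cr=205 sum_balances=0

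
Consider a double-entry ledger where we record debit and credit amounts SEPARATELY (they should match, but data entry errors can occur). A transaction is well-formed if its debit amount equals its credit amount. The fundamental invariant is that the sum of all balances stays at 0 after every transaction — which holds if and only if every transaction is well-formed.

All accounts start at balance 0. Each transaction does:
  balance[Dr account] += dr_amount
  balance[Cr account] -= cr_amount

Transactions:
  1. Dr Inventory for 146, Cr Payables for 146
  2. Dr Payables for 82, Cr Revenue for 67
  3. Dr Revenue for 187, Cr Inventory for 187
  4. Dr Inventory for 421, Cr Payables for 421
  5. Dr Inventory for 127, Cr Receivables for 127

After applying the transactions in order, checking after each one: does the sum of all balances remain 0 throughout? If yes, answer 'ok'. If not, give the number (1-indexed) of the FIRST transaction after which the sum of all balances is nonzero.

Answer: 2

Derivation:
After txn 1: dr=146 cr=146 sum_balances=0
After txn 2: dr=82 cr=67 sum_balances=15
After txn 3: dr=187 cr=187 sum_balances=15
After txn 4: dr=421 cr=421 sum_balances=15
After txn 5: dr=127 cr=127 sum_balances=15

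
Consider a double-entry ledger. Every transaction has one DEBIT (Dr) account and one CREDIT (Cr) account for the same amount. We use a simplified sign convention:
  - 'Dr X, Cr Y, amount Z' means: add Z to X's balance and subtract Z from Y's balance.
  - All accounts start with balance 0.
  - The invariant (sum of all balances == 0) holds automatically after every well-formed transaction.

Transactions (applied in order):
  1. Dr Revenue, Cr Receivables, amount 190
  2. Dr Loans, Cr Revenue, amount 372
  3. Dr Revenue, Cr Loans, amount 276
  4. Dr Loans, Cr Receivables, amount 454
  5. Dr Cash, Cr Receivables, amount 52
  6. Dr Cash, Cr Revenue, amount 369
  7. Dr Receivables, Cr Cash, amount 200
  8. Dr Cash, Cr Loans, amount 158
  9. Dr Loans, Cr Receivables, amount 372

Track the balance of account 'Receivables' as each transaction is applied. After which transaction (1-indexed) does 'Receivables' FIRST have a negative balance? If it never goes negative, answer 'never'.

After txn 1: Receivables=-190

Answer: 1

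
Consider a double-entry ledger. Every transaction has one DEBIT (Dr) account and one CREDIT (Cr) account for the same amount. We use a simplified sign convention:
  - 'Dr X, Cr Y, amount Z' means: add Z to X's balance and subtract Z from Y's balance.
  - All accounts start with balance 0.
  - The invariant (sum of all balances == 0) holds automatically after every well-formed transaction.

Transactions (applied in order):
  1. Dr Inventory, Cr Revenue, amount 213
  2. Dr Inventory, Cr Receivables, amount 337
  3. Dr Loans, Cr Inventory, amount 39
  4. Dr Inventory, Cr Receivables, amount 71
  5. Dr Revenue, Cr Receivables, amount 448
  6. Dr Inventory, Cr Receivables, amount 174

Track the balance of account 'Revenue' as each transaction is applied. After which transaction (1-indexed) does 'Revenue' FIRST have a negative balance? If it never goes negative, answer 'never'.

After txn 1: Revenue=-213

Answer: 1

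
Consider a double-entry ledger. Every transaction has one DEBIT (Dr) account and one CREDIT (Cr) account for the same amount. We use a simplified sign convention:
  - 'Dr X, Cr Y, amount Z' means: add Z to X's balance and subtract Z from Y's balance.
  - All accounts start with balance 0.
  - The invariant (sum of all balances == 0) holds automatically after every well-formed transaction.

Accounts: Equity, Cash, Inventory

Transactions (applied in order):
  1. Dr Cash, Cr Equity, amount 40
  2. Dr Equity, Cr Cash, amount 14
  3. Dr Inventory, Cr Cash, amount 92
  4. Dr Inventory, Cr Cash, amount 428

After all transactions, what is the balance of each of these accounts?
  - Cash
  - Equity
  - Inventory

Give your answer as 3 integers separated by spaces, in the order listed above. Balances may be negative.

After txn 1 (Dr Cash, Cr Equity, amount 40): Cash=40 Equity=-40
After txn 2 (Dr Equity, Cr Cash, amount 14): Cash=26 Equity=-26
After txn 3 (Dr Inventory, Cr Cash, amount 92): Cash=-66 Equity=-26 Inventory=92
After txn 4 (Dr Inventory, Cr Cash, amount 428): Cash=-494 Equity=-26 Inventory=520

Answer: -494 -26 520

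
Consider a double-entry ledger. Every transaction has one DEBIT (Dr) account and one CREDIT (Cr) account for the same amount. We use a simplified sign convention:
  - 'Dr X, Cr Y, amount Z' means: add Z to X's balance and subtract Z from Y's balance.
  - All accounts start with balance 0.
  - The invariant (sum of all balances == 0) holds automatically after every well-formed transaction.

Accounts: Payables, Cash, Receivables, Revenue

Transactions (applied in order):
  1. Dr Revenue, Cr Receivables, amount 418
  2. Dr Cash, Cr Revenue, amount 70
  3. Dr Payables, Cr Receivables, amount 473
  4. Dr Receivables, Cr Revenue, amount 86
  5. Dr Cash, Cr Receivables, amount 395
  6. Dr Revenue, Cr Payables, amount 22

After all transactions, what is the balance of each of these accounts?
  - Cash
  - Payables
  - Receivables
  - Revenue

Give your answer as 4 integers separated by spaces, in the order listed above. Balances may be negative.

Answer: 465 451 -1200 284

Derivation:
After txn 1 (Dr Revenue, Cr Receivables, amount 418): Receivables=-418 Revenue=418
After txn 2 (Dr Cash, Cr Revenue, amount 70): Cash=70 Receivables=-418 Revenue=348
After txn 3 (Dr Payables, Cr Receivables, amount 473): Cash=70 Payables=473 Receivables=-891 Revenue=348
After txn 4 (Dr Receivables, Cr Revenue, amount 86): Cash=70 Payables=473 Receivables=-805 Revenue=262
After txn 5 (Dr Cash, Cr Receivables, amount 395): Cash=465 Payables=473 Receivables=-1200 Revenue=262
After txn 6 (Dr Revenue, Cr Payables, amount 22): Cash=465 Payables=451 Receivables=-1200 Revenue=284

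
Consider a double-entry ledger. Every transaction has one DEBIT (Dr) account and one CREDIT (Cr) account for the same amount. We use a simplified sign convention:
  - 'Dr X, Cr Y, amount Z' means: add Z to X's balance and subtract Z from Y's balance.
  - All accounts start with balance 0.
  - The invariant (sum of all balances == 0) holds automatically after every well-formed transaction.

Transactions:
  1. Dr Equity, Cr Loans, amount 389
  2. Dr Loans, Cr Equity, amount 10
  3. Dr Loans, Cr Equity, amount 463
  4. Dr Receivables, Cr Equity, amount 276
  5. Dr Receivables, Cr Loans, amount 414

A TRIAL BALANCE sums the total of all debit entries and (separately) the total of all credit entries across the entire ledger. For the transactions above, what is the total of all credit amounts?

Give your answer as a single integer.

Txn 1: credit+=389
Txn 2: credit+=10
Txn 3: credit+=463
Txn 4: credit+=276
Txn 5: credit+=414
Total credits = 1552

Answer: 1552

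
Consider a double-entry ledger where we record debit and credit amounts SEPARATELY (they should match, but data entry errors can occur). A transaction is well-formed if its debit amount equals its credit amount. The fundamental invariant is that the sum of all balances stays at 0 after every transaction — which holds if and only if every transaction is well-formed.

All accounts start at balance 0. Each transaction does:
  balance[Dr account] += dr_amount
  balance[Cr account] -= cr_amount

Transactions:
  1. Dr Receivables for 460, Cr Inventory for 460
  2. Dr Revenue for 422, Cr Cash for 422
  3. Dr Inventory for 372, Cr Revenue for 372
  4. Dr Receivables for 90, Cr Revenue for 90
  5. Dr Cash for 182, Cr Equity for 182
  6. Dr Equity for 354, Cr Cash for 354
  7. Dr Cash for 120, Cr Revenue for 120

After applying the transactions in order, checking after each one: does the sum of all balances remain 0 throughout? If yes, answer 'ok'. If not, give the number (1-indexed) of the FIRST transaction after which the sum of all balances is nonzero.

After txn 1: dr=460 cr=460 sum_balances=0
After txn 2: dr=422 cr=422 sum_balances=0
After txn 3: dr=372 cr=372 sum_balances=0
After txn 4: dr=90 cr=90 sum_balances=0
After txn 5: dr=182 cr=182 sum_balances=0
After txn 6: dr=354 cr=354 sum_balances=0
After txn 7: dr=120 cr=120 sum_balances=0

Answer: ok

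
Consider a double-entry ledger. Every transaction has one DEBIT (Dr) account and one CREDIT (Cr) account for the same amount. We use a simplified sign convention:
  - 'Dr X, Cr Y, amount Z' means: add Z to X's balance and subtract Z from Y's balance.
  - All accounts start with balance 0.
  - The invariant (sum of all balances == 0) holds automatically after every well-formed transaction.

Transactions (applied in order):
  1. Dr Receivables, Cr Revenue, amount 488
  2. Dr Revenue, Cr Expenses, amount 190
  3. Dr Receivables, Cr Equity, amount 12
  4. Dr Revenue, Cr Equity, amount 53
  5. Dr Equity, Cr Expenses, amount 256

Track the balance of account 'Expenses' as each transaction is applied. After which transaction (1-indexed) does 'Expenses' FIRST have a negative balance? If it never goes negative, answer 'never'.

Answer: 2

Derivation:
After txn 1: Expenses=0
After txn 2: Expenses=-190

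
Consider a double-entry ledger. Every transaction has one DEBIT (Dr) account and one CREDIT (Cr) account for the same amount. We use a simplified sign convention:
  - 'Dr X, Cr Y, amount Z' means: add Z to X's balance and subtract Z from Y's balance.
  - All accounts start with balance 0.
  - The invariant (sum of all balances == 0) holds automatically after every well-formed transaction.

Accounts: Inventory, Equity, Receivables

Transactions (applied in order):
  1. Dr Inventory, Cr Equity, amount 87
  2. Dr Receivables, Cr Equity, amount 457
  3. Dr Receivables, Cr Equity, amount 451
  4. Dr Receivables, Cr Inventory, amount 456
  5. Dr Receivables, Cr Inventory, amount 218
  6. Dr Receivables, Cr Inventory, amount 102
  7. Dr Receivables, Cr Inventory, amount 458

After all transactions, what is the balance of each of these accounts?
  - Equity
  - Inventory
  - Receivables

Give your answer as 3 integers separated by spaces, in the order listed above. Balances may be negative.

Answer: -995 -1147 2142

Derivation:
After txn 1 (Dr Inventory, Cr Equity, amount 87): Equity=-87 Inventory=87
After txn 2 (Dr Receivables, Cr Equity, amount 457): Equity=-544 Inventory=87 Receivables=457
After txn 3 (Dr Receivables, Cr Equity, amount 451): Equity=-995 Inventory=87 Receivables=908
After txn 4 (Dr Receivables, Cr Inventory, amount 456): Equity=-995 Inventory=-369 Receivables=1364
After txn 5 (Dr Receivables, Cr Inventory, amount 218): Equity=-995 Inventory=-587 Receivables=1582
After txn 6 (Dr Receivables, Cr Inventory, amount 102): Equity=-995 Inventory=-689 Receivables=1684
After txn 7 (Dr Receivables, Cr Inventory, amount 458): Equity=-995 Inventory=-1147 Receivables=2142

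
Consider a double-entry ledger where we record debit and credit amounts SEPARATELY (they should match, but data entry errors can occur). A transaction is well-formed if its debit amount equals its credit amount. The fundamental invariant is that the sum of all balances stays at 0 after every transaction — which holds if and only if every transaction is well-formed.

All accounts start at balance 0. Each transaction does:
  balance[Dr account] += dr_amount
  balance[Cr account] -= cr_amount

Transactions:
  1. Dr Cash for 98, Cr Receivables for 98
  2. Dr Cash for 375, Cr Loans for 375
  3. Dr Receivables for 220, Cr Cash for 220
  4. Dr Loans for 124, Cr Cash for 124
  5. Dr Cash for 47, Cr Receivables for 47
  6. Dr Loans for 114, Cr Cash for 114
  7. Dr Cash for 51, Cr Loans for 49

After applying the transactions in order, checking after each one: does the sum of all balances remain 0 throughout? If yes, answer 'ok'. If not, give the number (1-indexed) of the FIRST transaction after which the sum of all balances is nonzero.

After txn 1: dr=98 cr=98 sum_balances=0
After txn 2: dr=375 cr=375 sum_balances=0
After txn 3: dr=220 cr=220 sum_balances=0
After txn 4: dr=124 cr=124 sum_balances=0
After txn 5: dr=47 cr=47 sum_balances=0
After txn 6: dr=114 cr=114 sum_balances=0
After txn 7: dr=51 cr=49 sum_balances=2

Answer: 7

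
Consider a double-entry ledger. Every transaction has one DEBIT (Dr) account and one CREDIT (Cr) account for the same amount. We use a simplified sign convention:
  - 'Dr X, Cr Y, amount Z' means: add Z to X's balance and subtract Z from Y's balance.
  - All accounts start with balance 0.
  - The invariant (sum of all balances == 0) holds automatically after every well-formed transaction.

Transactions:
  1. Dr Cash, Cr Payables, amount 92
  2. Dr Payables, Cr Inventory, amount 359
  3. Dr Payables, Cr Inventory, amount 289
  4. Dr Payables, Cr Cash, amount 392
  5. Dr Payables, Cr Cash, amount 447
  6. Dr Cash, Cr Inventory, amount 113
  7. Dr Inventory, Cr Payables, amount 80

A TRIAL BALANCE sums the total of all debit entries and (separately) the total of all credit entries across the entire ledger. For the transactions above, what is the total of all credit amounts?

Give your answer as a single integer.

Txn 1: credit+=92
Txn 2: credit+=359
Txn 3: credit+=289
Txn 4: credit+=392
Txn 5: credit+=447
Txn 6: credit+=113
Txn 7: credit+=80
Total credits = 1772

Answer: 1772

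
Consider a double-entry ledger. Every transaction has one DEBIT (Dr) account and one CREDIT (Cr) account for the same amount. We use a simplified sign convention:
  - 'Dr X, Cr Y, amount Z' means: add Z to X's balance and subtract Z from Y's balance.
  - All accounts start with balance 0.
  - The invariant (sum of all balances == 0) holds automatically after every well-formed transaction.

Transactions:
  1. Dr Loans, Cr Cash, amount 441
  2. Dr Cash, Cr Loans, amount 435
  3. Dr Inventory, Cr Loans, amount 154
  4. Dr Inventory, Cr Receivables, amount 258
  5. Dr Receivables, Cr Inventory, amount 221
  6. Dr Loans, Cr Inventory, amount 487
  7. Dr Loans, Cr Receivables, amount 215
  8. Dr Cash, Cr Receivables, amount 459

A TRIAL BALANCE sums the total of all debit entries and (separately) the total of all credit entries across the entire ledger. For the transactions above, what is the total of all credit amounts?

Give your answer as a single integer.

Answer: 2670

Derivation:
Txn 1: credit+=441
Txn 2: credit+=435
Txn 3: credit+=154
Txn 4: credit+=258
Txn 5: credit+=221
Txn 6: credit+=487
Txn 7: credit+=215
Txn 8: credit+=459
Total credits = 2670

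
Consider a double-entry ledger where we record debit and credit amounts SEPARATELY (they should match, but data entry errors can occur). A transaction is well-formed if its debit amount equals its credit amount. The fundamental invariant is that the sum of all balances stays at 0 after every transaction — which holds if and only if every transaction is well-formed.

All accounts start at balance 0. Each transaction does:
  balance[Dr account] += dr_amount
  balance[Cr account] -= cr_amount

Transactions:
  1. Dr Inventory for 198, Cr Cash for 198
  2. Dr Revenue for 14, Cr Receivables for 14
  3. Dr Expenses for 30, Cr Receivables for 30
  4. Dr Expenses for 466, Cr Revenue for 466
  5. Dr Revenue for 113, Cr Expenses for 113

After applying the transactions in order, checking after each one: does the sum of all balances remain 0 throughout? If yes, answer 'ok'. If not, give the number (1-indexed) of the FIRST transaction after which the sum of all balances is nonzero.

Answer: ok

Derivation:
After txn 1: dr=198 cr=198 sum_balances=0
After txn 2: dr=14 cr=14 sum_balances=0
After txn 3: dr=30 cr=30 sum_balances=0
After txn 4: dr=466 cr=466 sum_balances=0
After txn 5: dr=113 cr=113 sum_balances=0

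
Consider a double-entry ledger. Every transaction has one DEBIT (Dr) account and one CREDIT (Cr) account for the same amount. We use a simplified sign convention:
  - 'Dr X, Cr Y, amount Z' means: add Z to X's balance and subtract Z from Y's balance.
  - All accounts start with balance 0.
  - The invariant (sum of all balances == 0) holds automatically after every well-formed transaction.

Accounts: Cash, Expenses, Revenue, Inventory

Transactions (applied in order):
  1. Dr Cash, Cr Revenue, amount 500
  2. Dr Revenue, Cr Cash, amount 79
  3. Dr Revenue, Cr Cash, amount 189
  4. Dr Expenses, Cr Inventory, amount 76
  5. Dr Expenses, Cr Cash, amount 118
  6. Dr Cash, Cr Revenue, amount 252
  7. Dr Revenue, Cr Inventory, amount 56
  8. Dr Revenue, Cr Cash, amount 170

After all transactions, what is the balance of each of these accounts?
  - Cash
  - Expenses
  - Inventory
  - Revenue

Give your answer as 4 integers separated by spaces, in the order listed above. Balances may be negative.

After txn 1 (Dr Cash, Cr Revenue, amount 500): Cash=500 Revenue=-500
After txn 2 (Dr Revenue, Cr Cash, amount 79): Cash=421 Revenue=-421
After txn 3 (Dr Revenue, Cr Cash, amount 189): Cash=232 Revenue=-232
After txn 4 (Dr Expenses, Cr Inventory, amount 76): Cash=232 Expenses=76 Inventory=-76 Revenue=-232
After txn 5 (Dr Expenses, Cr Cash, amount 118): Cash=114 Expenses=194 Inventory=-76 Revenue=-232
After txn 6 (Dr Cash, Cr Revenue, amount 252): Cash=366 Expenses=194 Inventory=-76 Revenue=-484
After txn 7 (Dr Revenue, Cr Inventory, amount 56): Cash=366 Expenses=194 Inventory=-132 Revenue=-428
After txn 8 (Dr Revenue, Cr Cash, amount 170): Cash=196 Expenses=194 Inventory=-132 Revenue=-258

Answer: 196 194 -132 -258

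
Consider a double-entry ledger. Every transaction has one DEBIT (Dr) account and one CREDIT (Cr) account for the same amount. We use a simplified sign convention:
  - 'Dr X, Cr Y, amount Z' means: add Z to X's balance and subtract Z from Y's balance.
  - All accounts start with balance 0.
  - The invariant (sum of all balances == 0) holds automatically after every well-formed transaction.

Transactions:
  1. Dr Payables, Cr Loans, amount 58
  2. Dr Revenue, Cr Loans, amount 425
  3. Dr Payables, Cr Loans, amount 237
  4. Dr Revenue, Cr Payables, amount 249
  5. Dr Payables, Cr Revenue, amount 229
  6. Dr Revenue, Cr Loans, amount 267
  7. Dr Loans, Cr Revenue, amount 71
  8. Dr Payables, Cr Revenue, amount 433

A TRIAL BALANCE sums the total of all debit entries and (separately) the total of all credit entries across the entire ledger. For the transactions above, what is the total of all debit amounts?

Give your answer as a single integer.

Txn 1: debit+=58
Txn 2: debit+=425
Txn 3: debit+=237
Txn 4: debit+=249
Txn 5: debit+=229
Txn 6: debit+=267
Txn 7: debit+=71
Txn 8: debit+=433
Total debits = 1969

Answer: 1969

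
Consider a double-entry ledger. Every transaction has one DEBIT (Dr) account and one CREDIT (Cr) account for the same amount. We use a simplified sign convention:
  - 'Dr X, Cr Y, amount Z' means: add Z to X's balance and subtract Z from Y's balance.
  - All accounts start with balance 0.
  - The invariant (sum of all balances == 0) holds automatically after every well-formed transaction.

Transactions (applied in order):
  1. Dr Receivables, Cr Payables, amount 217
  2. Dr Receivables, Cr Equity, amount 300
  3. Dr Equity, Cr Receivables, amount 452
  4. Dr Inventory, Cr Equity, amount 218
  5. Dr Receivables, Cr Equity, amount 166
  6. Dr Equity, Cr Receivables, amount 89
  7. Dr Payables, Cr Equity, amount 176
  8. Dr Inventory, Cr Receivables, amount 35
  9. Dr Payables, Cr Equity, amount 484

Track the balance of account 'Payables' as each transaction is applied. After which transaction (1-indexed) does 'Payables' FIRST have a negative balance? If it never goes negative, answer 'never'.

After txn 1: Payables=-217

Answer: 1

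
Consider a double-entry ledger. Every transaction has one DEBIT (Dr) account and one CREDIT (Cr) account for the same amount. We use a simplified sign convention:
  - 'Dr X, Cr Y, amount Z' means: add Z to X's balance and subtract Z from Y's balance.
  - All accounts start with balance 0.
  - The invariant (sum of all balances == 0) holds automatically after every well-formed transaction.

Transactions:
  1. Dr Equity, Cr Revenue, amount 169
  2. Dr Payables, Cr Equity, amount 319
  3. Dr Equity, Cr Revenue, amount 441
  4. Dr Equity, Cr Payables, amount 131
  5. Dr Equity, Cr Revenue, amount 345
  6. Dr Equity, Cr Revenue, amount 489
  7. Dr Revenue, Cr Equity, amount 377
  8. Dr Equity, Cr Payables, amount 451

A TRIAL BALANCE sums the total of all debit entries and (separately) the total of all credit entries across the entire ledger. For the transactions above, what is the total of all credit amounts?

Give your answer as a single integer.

Txn 1: credit+=169
Txn 2: credit+=319
Txn 3: credit+=441
Txn 4: credit+=131
Txn 5: credit+=345
Txn 6: credit+=489
Txn 7: credit+=377
Txn 8: credit+=451
Total credits = 2722

Answer: 2722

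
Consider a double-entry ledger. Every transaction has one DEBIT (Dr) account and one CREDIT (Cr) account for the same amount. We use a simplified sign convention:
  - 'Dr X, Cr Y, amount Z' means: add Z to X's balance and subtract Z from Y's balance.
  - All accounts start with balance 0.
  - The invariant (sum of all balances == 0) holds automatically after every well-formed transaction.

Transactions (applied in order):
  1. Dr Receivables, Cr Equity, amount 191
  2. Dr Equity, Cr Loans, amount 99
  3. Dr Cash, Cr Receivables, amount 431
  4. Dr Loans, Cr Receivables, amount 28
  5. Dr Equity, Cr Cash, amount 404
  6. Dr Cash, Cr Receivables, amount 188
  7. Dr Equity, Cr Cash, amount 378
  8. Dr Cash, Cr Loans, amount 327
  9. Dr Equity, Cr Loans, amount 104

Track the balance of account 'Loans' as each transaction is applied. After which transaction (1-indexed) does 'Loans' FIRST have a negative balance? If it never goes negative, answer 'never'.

Answer: 2

Derivation:
After txn 1: Loans=0
After txn 2: Loans=-99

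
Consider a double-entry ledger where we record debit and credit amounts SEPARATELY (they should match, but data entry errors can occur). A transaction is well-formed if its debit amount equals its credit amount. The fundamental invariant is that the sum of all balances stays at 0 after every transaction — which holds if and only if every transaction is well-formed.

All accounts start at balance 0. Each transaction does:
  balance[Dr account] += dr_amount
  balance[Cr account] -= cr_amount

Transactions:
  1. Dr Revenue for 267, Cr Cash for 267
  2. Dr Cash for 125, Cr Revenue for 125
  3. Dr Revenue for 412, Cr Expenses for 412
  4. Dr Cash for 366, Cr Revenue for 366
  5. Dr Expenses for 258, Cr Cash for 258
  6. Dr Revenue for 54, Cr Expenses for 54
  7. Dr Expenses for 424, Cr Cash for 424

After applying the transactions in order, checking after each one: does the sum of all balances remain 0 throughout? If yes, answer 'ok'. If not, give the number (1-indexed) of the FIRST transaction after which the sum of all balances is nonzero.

Answer: ok

Derivation:
After txn 1: dr=267 cr=267 sum_balances=0
After txn 2: dr=125 cr=125 sum_balances=0
After txn 3: dr=412 cr=412 sum_balances=0
After txn 4: dr=366 cr=366 sum_balances=0
After txn 5: dr=258 cr=258 sum_balances=0
After txn 6: dr=54 cr=54 sum_balances=0
After txn 7: dr=424 cr=424 sum_balances=0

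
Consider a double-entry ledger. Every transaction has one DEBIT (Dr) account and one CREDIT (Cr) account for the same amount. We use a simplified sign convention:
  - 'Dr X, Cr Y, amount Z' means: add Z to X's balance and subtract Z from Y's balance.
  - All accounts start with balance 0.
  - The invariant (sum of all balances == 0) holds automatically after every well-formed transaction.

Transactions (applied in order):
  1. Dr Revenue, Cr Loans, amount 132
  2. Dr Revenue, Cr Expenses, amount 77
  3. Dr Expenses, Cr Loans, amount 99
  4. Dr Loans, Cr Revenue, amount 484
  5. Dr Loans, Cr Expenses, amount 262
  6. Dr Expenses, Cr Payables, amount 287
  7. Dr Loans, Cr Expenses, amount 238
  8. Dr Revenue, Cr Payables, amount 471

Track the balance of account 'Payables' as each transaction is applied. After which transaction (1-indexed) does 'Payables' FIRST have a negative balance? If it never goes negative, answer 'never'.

Answer: 6

Derivation:
After txn 1: Payables=0
After txn 2: Payables=0
After txn 3: Payables=0
After txn 4: Payables=0
After txn 5: Payables=0
After txn 6: Payables=-287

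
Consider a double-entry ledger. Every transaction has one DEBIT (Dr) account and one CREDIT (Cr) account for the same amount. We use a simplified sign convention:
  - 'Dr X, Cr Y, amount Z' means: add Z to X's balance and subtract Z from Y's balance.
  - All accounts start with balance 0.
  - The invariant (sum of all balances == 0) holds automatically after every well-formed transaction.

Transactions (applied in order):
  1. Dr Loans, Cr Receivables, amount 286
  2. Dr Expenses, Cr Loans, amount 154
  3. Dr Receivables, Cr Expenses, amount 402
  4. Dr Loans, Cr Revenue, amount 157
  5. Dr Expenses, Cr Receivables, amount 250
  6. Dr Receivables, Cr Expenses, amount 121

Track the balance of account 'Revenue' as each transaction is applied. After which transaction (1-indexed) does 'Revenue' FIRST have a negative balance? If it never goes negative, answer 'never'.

After txn 1: Revenue=0
After txn 2: Revenue=0
After txn 3: Revenue=0
After txn 4: Revenue=-157

Answer: 4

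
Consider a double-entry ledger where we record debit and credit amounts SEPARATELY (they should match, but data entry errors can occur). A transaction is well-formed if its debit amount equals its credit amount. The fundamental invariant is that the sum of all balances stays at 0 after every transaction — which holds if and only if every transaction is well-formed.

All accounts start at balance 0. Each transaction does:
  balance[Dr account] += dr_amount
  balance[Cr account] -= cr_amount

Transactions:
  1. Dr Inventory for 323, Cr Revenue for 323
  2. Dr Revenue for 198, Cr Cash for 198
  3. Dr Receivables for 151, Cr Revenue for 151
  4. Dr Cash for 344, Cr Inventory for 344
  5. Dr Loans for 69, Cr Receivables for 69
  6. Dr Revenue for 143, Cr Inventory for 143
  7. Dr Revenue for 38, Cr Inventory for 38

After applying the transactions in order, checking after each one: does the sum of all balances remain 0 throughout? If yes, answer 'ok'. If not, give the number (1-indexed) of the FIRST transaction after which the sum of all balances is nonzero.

Answer: ok

Derivation:
After txn 1: dr=323 cr=323 sum_balances=0
After txn 2: dr=198 cr=198 sum_balances=0
After txn 3: dr=151 cr=151 sum_balances=0
After txn 4: dr=344 cr=344 sum_balances=0
After txn 5: dr=69 cr=69 sum_balances=0
After txn 6: dr=143 cr=143 sum_balances=0
After txn 7: dr=38 cr=38 sum_balances=0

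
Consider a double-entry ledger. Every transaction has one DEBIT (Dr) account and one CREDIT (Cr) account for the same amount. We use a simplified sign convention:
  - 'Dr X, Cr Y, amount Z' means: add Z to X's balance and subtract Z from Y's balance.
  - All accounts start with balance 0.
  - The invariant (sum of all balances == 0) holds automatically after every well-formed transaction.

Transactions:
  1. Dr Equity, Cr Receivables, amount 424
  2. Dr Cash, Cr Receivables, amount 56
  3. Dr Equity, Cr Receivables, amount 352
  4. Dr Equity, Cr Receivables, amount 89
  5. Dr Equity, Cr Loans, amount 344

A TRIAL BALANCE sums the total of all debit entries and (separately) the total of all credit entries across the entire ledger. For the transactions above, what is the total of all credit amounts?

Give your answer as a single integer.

Answer: 1265

Derivation:
Txn 1: credit+=424
Txn 2: credit+=56
Txn 3: credit+=352
Txn 4: credit+=89
Txn 5: credit+=344
Total credits = 1265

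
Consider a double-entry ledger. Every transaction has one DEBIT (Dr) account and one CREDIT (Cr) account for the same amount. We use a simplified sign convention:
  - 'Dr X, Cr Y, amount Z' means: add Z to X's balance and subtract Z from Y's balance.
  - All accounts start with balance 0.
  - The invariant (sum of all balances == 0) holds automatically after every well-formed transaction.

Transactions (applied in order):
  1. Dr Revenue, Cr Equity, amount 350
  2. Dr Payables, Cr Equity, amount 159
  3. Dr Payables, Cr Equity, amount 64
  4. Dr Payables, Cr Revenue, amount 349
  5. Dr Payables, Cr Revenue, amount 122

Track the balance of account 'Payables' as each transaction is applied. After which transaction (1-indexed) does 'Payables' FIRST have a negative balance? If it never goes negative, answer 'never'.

Answer: never

Derivation:
After txn 1: Payables=0
After txn 2: Payables=159
After txn 3: Payables=223
After txn 4: Payables=572
After txn 5: Payables=694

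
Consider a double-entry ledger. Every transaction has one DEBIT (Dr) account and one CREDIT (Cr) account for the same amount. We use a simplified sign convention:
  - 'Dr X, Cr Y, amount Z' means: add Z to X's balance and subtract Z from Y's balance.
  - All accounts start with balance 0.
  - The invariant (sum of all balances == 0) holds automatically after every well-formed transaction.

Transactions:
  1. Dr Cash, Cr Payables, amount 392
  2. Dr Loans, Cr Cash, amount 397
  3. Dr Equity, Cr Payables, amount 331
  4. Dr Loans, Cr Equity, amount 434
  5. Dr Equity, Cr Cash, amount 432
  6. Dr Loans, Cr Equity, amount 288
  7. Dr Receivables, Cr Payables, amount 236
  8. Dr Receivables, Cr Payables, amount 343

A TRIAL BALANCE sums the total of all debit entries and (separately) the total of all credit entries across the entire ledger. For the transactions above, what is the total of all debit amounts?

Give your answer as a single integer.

Answer: 2853

Derivation:
Txn 1: debit+=392
Txn 2: debit+=397
Txn 3: debit+=331
Txn 4: debit+=434
Txn 5: debit+=432
Txn 6: debit+=288
Txn 7: debit+=236
Txn 8: debit+=343
Total debits = 2853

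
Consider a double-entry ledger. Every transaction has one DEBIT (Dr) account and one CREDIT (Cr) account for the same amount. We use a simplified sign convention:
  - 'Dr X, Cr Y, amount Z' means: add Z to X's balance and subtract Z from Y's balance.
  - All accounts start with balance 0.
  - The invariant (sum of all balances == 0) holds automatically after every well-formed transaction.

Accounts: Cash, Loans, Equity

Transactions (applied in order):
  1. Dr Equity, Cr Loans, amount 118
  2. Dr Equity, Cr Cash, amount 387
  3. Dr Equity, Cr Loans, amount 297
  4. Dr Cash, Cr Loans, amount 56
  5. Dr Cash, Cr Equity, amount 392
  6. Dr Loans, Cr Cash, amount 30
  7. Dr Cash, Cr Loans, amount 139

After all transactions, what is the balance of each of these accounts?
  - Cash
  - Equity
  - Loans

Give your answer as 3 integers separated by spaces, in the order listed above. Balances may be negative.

After txn 1 (Dr Equity, Cr Loans, amount 118): Equity=118 Loans=-118
After txn 2 (Dr Equity, Cr Cash, amount 387): Cash=-387 Equity=505 Loans=-118
After txn 3 (Dr Equity, Cr Loans, amount 297): Cash=-387 Equity=802 Loans=-415
After txn 4 (Dr Cash, Cr Loans, amount 56): Cash=-331 Equity=802 Loans=-471
After txn 5 (Dr Cash, Cr Equity, amount 392): Cash=61 Equity=410 Loans=-471
After txn 6 (Dr Loans, Cr Cash, amount 30): Cash=31 Equity=410 Loans=-441
After txn 7 (Dr Cash, Cr Loans, amount 139): Cash=170 Equity=410 Loans=-580

Answer: 170 410 -580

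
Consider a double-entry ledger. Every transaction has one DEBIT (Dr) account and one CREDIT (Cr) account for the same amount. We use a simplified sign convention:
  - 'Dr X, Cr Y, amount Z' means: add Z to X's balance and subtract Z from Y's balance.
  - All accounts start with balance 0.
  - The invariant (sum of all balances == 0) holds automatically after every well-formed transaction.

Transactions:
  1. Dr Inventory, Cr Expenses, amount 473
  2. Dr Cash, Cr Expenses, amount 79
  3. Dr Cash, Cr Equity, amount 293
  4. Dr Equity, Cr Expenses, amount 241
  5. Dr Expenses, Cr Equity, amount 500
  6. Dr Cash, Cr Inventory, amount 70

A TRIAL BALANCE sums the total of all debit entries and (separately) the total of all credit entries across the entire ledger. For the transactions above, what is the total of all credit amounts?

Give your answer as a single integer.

Answer: 1656

Derivation:
Txn 1: credit+=473
Txn 2: credit+=79
Txn 3: credit+=293
Txn 4: credit+=241
Txn 5: credit+=500
Txn 6: credit+=70
Total credits = 1656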